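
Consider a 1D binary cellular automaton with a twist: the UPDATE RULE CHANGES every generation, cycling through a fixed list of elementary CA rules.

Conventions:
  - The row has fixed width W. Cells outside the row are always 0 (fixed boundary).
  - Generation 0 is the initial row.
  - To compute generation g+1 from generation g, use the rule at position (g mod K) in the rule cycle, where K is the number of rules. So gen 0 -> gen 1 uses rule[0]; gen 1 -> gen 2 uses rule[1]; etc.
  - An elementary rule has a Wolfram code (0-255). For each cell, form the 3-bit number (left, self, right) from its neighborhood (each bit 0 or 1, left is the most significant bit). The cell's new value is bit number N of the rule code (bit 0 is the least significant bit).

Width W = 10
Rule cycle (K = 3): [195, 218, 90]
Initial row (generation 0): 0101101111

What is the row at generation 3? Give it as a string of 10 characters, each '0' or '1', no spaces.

Gen 0: 0101101111
Gen 1 (rule 195): 1000100111
Gen 2 (rule 218): 0101011111
Gen 3 (rule 90): 1000010001

Answer: 1000010001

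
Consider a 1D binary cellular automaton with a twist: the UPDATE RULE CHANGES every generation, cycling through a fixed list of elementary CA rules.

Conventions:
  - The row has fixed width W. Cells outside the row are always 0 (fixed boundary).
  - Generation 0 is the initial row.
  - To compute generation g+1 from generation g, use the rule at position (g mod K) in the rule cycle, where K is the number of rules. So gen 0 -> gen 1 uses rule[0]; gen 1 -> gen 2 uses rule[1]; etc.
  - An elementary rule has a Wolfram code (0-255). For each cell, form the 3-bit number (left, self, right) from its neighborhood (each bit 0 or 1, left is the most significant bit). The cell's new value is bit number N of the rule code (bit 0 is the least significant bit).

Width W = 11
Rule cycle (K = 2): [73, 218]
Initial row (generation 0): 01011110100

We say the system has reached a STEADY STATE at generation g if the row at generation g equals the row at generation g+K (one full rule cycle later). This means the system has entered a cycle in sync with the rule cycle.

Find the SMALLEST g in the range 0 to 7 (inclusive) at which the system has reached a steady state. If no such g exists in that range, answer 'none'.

Gen 0: 01011110100
Gen 1 (rule 73): 00010010001
Gen 2 (rule 218): 00101101010
Gen 3 (rule 73): 10001100000
Gen 4 (rule 218): 01011110000
Gen 5 (rule 73): 00010010111
Gen 6 (rule 218): 00101100111
Gen 7 (rule 73): 10001100101
Gen 8 (rule 218): 01011111000
Gen 9 (rule 73): 00010001011

Answer: none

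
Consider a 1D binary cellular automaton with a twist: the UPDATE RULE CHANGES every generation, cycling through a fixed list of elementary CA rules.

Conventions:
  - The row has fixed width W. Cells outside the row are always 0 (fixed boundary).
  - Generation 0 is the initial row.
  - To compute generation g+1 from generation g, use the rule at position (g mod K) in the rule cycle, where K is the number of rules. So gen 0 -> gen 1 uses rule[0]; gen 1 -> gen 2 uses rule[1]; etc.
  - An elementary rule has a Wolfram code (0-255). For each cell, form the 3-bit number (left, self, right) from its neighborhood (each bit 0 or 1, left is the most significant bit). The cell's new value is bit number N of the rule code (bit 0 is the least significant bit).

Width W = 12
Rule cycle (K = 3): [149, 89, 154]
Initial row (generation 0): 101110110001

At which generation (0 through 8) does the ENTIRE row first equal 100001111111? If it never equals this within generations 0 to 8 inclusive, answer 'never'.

Answer: never

Derivation:
Gen 0: 101110110001
Gen 1 (rule 149): 100100001101
Gen 2 (rule 89): 010011101100
Gen 3 (rule 154): 101111001010
Gen 4 (rule 149): 100110101011
Gen 5 (rule 89): 010110000011
Gen 6 (rule 154): 100101000110
Gen 7 (rule 149): 110101110001
Gen 8 (rule 89): 110001011100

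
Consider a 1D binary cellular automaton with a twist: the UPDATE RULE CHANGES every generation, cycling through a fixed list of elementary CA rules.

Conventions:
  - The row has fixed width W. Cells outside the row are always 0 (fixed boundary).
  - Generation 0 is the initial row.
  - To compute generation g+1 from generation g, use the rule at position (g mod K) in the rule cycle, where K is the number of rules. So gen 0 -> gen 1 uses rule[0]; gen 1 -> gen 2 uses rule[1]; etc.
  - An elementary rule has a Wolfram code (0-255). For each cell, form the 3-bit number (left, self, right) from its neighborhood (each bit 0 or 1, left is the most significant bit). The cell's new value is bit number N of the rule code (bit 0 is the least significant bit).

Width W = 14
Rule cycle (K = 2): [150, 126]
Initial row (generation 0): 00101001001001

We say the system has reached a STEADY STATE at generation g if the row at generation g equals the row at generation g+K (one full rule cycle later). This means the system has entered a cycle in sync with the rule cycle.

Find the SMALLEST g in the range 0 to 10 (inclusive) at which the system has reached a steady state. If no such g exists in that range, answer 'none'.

Answer: none

Derivation:
Gen 0: 00101001001001
Gen 1 (rule 150): 01101111111111
Gen 2 (rule 126): 11111000000001
Gen 3 (rule 150): 01110100000011
Gen 4 (rule 126): 11011110000111
Gen 5 (rule 150): 00001101001010
Gen 6 (rule 126): 00011111111111
Gen 7 (rule 150): 00101111111110
Gen 8 (rule 126): 01111000000011
Gen 9 (rule 150): 10110100000100
Gen 10 (rule 126): 11111110001110
Gen 11 (rule 150): 01111101010101
Gen 12 (rule 126): 11000111111111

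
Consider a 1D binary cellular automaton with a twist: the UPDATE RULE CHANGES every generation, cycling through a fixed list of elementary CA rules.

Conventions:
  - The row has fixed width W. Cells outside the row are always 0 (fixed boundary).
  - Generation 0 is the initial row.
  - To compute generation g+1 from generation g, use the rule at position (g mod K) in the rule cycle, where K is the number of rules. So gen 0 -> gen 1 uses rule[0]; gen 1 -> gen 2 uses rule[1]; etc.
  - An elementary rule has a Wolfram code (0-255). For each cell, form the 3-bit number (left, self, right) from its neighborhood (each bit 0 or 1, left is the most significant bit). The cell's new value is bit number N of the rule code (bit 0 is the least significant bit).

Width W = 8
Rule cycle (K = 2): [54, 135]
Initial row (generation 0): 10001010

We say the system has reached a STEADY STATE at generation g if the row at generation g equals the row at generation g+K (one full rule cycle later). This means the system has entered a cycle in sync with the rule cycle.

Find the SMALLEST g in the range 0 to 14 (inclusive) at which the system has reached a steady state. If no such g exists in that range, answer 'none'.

Gen 0: 10001010
Gen 1 (rule 54): 11011111
Gen 2 (rule 135): 00001110
Gen 3 (rule 54): 00010001
Gen 4 (rule 135): 11110111
Gen 5 (rule 54): 00001000
Gen 6 (rule 135): 11111011
Gen 7 (rule 54): 00000100
Gen 8 (rule 135): 11111101
Gen 9 (rule 54): 00000011
Gen 10 (rule 135): 11111100
Gen 11 (rule 54): 00000010
Gen 12 (rule 135): 11111110
Gen 13 (rule 54): 00000001
Gen 14 (rule 135): 11111111
Gen 15 (rule 54): 00000000
Gen 16 (rule 135): 11111111

Answer: 14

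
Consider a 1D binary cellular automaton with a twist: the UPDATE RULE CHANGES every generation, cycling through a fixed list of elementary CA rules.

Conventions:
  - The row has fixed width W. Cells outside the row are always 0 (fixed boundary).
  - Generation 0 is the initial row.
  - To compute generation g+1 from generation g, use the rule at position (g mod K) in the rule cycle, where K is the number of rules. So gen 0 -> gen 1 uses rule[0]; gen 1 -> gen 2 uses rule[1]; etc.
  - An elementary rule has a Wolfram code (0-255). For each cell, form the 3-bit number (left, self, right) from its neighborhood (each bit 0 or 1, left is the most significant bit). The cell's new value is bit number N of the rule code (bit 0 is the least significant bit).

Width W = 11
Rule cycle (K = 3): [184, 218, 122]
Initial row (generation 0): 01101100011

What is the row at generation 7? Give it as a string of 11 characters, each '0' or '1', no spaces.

Answer: 01000000101

Derivation:
Gen 0: 01101100011
Gen 1 (rule 184): 01011010010
Gen 2 (rule 218): 10011001101
Gen 3 (rule 122): 01111111110
Gen 4 (rule 184): 01111111101
Gen 5 (rule 218): 11111111100
Gen 6 (rule 122): 10000000110
Gen 7 (rule 184): 01000000101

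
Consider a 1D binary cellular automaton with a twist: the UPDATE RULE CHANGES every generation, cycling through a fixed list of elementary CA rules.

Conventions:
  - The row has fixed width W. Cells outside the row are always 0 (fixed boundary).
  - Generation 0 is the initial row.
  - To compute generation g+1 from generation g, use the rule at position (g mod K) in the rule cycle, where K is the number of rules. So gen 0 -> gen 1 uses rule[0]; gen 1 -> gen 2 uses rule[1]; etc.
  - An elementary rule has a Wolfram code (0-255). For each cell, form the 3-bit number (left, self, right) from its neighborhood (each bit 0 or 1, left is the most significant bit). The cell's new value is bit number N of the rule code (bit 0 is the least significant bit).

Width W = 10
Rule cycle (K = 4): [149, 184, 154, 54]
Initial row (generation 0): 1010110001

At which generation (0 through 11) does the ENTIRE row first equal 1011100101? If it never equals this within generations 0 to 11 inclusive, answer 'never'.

Answer: never

Derivation:
Gen 0: 1010110001
Gen 1 (rule 149): 1010001101
Gen 2 (rule 184): 0101001010
Gen 3 (rule 154): 1000110001
Gen 4 (rule 54): 1101001011
Gen 5 (rule 149): 0001101000
Gen 6 (rule 184): 0001010100
Gen 7 (rule 154): 0010000010
Gen 8 (rule 54): 0111000111
Gen 9 (rule 149): 0010110010
Gen 10 (rule 184): 0001101001
Gen 11 (rule 154): 0011000110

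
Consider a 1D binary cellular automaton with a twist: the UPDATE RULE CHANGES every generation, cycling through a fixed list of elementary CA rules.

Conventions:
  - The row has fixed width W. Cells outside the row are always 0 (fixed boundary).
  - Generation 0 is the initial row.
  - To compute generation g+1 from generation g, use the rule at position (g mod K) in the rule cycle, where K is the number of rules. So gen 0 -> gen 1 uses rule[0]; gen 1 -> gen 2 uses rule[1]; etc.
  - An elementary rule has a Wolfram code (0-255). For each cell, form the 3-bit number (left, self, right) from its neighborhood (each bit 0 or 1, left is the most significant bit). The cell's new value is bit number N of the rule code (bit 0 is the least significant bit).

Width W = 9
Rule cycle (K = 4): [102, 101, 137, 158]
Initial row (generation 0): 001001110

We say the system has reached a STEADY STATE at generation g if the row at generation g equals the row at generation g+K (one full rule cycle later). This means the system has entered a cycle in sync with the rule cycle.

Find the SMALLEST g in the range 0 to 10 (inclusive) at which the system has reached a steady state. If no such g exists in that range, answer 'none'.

Gen 0: 001001110
Gen 1 (rule 102): 011010010
Gen 2 (rule 101): 001110010
Gen 3 (rule 137): 101100000
Gen 4 (rule 158): 101010000
Gen 5 (rule 102): 111110000
Gen 6 (rule 101): 000010111
Gen 7 (rule 137): 111000110
Gen 8 (rule 158): 110101101
Gen 9 (rule 102): 011110111
Gen 10 (rule 101): 000011001
Gen 11 (rule 137): 111010000
Gen 12 (rule 158): 110011000
Gen 13 (rule 102): 010101000
Gen 14 (rule 101): 011111011

Answer: none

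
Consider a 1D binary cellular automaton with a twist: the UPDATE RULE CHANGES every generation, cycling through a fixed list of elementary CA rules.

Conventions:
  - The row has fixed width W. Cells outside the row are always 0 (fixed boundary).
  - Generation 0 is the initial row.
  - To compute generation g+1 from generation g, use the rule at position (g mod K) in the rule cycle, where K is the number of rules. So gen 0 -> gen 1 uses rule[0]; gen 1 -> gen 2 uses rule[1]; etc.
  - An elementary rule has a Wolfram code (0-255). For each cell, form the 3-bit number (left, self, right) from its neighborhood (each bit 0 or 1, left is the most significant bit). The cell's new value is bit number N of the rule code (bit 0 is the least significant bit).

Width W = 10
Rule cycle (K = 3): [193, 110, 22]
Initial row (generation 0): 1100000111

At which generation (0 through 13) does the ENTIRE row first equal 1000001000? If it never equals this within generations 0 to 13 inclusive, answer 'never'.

Answer: 10

Derivation:
Gen 0: 1100000111
Gen 1 (rule 193): 0101110011
Gen 2 (rule 110): 1111010111
Gen 3 (rule 22): 0000010000
Gen 4 (rule 193): 1111000111
Gen 5 (rule 110): 1001001101
Gen 6 (rule 22): 1111110001
Gen 7 (rule 193): 0111110100
Gen 8 (rule 110): 1100011100
Gen 9 (rule 22): 0010100010
Gen 10 (rule 193): 1000001000
Gen 11 (rule 110): 1000011000
Gen 12 (rule 22): 1100100100
Gen 13 (rule 193): 0100000001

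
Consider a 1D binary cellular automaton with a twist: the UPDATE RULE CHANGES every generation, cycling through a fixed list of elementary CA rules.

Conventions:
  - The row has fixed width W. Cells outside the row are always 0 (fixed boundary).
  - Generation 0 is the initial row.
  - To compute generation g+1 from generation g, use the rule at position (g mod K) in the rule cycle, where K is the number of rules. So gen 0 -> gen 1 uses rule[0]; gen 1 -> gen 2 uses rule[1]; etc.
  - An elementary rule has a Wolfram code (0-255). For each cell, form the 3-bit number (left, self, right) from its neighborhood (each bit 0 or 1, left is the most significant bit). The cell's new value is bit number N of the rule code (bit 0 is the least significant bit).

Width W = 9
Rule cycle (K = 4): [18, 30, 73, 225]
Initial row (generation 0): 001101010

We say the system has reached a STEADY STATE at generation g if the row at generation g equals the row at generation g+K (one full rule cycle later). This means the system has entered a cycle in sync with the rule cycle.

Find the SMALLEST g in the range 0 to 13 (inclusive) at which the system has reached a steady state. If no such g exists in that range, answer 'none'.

Gen 0: 001101010
Gen 1 (rule 18): 010000001
Gen 2 (rule 30): 111000011
Gen 3 (rule 73): 101011011
Gen 4 (rule 225): 010101101
Gen 5 (rule 18): 100000000
Gen 6 (rule 30): 110000000
Gen 7 (rule 73): 110111111
Gen 8 (rule 225): 011011111
Gen 9 (rule 18): 100000000
Gen 10 (rule 30): 110000000
Gen 11 (rule 73): 110111111
Gen 12 (rule 225): 011011111
Gen 13 (rule 18): 100000000
Gen 14 (rule 30): 110000000
Gen 15 (rule 73): 110111111
Gen 16 (rule 225): 011011111
Gen 17 (rule 18): 100000000

Answer: 5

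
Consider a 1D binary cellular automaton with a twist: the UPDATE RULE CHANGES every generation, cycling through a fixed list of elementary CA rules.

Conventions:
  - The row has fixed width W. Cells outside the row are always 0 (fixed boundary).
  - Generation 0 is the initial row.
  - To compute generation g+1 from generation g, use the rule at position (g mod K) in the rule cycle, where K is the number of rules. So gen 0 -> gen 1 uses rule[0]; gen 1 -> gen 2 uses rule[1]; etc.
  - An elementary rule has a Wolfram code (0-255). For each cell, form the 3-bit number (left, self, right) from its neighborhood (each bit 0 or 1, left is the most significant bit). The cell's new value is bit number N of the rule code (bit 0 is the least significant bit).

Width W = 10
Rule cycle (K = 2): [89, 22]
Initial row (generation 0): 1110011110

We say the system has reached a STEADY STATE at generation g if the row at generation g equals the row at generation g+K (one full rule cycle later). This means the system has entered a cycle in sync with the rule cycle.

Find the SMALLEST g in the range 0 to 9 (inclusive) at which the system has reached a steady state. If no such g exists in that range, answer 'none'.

Answer: 8

Derivation:
Gen 0: 1110011110
Gen 1 (rule 89): 1011010011
Gen 2 (rule 22): 1000011100
Gen 3 (rule 89): 0111010111
Gen 4 (rule 22): 1000010000
Gen 5 (rule 89): 0111001111
Gen 6 (rule 22): 1000110000
Gen 7 (rule 89): 0110111111
Gen 8 (rule 22): 1000000000
Gen 9 (rule 89): 0111111111
Gen 10 (rule 22): 1000000000
Gen 11 (rule 89): 0111111111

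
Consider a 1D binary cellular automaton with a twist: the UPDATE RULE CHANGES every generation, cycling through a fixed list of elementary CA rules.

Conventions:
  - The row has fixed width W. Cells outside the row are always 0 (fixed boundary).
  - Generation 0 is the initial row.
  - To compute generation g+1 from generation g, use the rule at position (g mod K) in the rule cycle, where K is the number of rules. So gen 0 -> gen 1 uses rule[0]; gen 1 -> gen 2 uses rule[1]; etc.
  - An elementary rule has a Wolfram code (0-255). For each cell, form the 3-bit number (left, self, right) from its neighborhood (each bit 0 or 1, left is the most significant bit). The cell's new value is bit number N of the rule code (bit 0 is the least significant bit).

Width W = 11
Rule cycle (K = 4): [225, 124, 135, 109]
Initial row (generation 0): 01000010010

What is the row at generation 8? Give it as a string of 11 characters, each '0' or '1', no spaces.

Gen 0: 01000010010
Gen 1 (rule 225): 00011000000
Gen 2 (rule 124): 00011100000
Gen 3 (rule 135): 11101001111
Gen 4 (rule 109): 10111001001
Gen 5 (rule 225): 01011000000
Gen 6 (rule 124): 01111100000
Gen 7 (rule 135): 10111001111
Gen 8 (rule 109): 11101001001

Answer: 11101001001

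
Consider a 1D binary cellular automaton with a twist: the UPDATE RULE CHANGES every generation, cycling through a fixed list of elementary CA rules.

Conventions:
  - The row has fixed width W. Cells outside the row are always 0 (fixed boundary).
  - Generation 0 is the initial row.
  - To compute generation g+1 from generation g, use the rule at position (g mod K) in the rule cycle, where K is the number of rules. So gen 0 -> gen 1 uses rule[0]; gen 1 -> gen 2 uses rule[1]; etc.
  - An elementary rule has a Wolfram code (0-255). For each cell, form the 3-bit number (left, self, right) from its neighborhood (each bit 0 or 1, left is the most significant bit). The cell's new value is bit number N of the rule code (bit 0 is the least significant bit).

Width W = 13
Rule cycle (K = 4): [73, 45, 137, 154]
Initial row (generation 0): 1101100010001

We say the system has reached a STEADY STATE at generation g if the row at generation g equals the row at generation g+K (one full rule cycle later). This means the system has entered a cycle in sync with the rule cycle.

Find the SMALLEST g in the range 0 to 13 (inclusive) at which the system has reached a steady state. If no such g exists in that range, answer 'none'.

Gen 0: 1101100010001
Gen 1 (rule 73): 1101101000100
Gen 2 (rule 45): 1011011010101
Gen 3 (rule 137): 0010010000000
Gen 4 (rule 154): 0101101000000
Gen 5 (rule 73): 0001100011111
Gen 6 (rule 45): 1101001010000
Gen 7 (rule 137): 1000000000111
Gen 8 (rule 154): 0100000001110
Gen 9 (rule 73): 0001111101010
Gen 10 (rule 45): 1101000011110
Gen 11 (rule 137): 1000011011100
Gen 12 (rule 154): 0100110011010
Gen 13 (rule 73): 0000110011000
Gen 14 (rule 45): 1110100010011
Gen 15 (rule 137): 1100001000010
Gen 16 (rule 154): 1010010100101
Gen 17 (rule 73): 0000000000000

Answer: none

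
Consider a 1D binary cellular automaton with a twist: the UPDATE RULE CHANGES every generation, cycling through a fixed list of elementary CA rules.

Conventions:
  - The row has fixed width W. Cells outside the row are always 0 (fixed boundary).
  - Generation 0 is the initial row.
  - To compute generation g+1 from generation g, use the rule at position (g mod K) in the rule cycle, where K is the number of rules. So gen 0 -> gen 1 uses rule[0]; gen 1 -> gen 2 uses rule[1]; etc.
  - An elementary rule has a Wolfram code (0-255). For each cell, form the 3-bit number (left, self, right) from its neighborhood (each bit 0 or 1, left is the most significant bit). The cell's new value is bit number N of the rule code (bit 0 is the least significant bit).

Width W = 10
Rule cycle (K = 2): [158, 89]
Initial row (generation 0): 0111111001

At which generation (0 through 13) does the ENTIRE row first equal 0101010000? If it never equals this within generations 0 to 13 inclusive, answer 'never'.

Answer: never

Derivation:
Gen 0: 0111111001
Gen 1 (rule 158): 1111110111
Gen 2 (rule 89): 1000010101
Gen 3 (rule 158): 1100110101
Gen 4 (rule 89): 1110110000
Gen 5 (rule 158): 1100101000
Gen 6 (rule 89): 1110000111
Gen 7 (rule 158): 1101001110
Gen 8 (rule 89): 1100101011
Gen 9 (rule 158): 1011101010
Gen 10 (rule 89): 0010100001
Gen 11 (rule 158): 0110110011
Gen 12 (rule 89): 0110111011
Gen 13 (rule 158): 1100110010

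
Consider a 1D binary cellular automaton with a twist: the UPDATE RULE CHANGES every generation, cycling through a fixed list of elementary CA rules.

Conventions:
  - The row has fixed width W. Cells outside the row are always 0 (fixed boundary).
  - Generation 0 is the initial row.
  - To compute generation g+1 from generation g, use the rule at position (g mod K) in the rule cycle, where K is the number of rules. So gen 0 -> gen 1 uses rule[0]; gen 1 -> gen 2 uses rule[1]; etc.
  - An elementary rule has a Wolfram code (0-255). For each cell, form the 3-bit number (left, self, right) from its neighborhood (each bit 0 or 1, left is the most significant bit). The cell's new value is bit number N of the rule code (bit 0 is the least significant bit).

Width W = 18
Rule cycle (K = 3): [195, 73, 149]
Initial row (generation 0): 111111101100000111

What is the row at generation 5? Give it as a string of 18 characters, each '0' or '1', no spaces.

Answer: 001010010100001011

Derivation:
Gen 0: 111111101100000111
Gen 1 (rule 195): 011111100101111011
Gen 2 (rule 73): 010000100001001011
Gen 3 (rule 149): 011110111101101000
Gen 4 (rule 195): 101110011100100011
Gen 5 (rule 73): 001010010100001011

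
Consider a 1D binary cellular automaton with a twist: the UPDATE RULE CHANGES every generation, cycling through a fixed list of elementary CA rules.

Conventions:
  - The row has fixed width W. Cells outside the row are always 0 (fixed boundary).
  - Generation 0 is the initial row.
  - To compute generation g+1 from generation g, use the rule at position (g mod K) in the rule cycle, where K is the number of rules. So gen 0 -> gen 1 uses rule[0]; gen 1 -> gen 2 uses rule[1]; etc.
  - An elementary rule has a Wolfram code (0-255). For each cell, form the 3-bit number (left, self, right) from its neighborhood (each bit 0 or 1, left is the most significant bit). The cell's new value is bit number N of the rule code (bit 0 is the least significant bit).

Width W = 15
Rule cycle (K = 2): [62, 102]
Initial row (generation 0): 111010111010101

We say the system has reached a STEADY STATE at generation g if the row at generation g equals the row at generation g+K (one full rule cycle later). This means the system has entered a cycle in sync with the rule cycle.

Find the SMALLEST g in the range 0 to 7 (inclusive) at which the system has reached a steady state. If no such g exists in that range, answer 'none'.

Answer: none

Derivation:
Gen 0: 111010111010101
Gen 1 (rule 62): 100111100111111
Gen 2 (rule 102): 101000101000001
Gen 3 (rule 62): 111101111100011
Gen 4 (rule 102): 000110000100101
Gen 5 (rule 62): 001101001111111
Gen 6 (rule 102): 010111010000001
Gen 7 (rule 62): 111100111000011
Gen 8 (rule 102): 000101001000101
Gen 9 (rule 62): 001111111101111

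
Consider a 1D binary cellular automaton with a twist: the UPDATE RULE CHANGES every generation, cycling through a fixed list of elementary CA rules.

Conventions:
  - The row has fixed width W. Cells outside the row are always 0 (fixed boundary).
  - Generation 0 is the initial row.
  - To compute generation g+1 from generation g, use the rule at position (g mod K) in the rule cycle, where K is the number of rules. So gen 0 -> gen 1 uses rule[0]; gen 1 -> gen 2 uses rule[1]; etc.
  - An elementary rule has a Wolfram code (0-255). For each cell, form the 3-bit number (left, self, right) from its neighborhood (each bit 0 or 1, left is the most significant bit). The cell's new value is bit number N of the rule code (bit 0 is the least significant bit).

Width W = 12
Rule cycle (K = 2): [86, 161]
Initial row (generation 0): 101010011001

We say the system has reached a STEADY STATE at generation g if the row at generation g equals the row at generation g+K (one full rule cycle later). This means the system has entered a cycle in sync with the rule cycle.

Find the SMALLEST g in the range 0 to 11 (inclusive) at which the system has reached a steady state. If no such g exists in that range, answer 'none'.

Answer: none

Derivation:
Gen 0: 101010011001
Gen 1 (rule 86): 101011101111
Gen 2 (rule 161): 010101010110
Gen 3 (rule 86): 110101010011
Gen 4 (rule 161): 001010100000
Gen 5 (rule 86): 011010110000
Gen 6 (rule 161): 000101000111
Gen 7 (rule 86): 001101101001
Gen 8 (rule 161): 100010010000
Gen 9 (rule 86): 110111111000
Gen 10 (rule 161): 001011110011
Gen 11 (rule 86): 011000011101
Gen 12 (rule 161): 000011001010
Gen 13 (rule 86): 000101111011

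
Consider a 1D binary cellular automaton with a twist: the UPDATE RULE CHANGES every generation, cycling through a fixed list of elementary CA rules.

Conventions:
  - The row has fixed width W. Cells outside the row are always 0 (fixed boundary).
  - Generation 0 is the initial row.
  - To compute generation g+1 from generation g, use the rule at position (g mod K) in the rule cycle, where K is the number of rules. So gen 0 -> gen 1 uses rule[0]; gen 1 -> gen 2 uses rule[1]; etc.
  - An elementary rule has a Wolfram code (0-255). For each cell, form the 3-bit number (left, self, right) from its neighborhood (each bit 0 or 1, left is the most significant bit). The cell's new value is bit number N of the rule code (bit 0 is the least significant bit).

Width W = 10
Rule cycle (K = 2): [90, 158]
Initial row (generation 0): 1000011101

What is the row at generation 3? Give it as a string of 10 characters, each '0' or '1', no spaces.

Answer: 1000111111

Derivation:
Gen 0: 1000011101
Gen 1 (rule 90): 0100110100
Gen 2 (rule 158): 1111100110
Gen 3 (rule 90): 1000111111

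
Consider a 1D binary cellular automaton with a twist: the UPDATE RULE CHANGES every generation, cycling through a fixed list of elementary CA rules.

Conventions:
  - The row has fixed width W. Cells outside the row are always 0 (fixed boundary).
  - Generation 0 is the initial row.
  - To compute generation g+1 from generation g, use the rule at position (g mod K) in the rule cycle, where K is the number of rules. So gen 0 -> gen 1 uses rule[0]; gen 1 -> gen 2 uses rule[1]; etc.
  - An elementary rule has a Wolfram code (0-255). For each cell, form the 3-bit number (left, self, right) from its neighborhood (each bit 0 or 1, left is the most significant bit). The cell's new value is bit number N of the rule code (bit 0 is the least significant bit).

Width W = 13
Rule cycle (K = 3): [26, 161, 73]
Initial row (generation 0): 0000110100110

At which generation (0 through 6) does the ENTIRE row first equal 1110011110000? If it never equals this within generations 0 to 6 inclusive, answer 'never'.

Gen 0: 0000110100110
Gen 1 (rule 26): 0001100011101
Gen 2 (rule 161): 1100001001010
Gen 3 (rule 73): 1101100000000
Gen 4 (rule 26): 1001010000000
Gen 5 (rule 161): 0000100111111
Gen 6 (rule 73): 1110000100001

Answer: never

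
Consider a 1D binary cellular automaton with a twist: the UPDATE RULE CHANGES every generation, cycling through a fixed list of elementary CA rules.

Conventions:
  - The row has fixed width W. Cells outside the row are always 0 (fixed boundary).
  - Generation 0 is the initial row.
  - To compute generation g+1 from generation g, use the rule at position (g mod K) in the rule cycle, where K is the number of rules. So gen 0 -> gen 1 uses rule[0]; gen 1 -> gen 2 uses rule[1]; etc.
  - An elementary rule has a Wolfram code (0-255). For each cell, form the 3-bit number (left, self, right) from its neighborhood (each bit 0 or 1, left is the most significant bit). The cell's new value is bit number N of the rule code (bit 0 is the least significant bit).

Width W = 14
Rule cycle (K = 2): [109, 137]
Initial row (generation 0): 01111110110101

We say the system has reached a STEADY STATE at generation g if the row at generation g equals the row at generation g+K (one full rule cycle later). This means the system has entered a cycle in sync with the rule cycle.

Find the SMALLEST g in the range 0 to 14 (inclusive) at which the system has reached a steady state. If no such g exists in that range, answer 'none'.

Answer: none

Derivation:
Gen 0: 01111110110101
Gen 1 (rule 109): 01000011111111
Gen 2 (rule 137): 00011011111110
Gen 3 (rule 109): 11011110000010
Gen 4 (rule 137): 10011100111000
Gen 5 (rule 109): 10010100101011
Gen 6 (rule 137): 00000000000010
Gen 7 (rule 109): 11111111111010
Gen 8 (rule 137): 11111111110000
Gen 9 (rule 109): 10000000010111
Gen 10 (rule 137): 00111111000110
Gen 11 (rule 109): 10100001010110
Gen 12 (rule 137): 00001100000100
Gen 13 (rule 109): 11101101110101
Gen 14 (rule 137): 11001001100000
Gen 15 (rule 109): 11001001101111
Gen 16 (rule 137): 10000001001110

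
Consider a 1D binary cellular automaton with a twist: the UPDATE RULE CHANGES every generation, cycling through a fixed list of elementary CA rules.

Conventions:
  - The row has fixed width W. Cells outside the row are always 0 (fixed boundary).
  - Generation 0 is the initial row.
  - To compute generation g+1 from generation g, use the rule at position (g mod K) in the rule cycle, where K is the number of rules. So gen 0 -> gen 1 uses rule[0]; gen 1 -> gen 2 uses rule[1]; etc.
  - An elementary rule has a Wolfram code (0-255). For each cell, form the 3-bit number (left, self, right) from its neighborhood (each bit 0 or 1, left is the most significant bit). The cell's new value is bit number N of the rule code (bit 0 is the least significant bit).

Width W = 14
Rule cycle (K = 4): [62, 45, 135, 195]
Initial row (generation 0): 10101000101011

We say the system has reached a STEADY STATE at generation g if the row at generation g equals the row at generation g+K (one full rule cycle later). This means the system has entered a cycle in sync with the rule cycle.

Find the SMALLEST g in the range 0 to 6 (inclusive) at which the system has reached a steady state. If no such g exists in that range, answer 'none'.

Gen 0: 10101000101011
Gen 1 (rule 62): 11111101111110
Gen 2 (rule 45): 10000011000000
Gen 3 (rule 135): 10111100011111
Gen 4 (rule 195): 00011101101111
Gen 5 (rule 62): 00110011011000
Gen 6 (rule 45): 10100010110011
Gen 7 (rule 135): 10101110000100
Gen 8 (rule 195): 00000110111001
Gen 9 (rule 62): 00001101100111
Gen 10 (rule 45): 11101011000100

Answer: none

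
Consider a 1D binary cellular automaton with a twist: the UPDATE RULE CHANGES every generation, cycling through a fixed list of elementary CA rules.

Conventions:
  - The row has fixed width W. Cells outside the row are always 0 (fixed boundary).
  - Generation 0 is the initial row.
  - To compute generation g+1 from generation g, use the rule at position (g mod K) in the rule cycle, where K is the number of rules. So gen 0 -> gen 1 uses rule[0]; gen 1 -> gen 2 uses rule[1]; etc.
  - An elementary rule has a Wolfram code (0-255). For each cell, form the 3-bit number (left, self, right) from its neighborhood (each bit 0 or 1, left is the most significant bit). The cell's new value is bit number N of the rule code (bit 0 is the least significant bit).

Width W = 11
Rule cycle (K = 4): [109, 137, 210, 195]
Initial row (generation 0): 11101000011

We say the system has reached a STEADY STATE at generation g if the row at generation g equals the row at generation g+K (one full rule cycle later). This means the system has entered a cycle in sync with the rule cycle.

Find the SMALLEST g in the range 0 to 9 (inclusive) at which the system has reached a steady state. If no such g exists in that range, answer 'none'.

Gen 0: 11101000011
Gen 1 (rule 109): 10111011011
Gen 2 (rule 137): 00110010010
Gen 3 (rule 210): 01011101101
Gen 4 (rule 195): 10001100100
Gen 5 (rule 109): 10101100101
Gen 6 (rule 137): 00001000000
Gen 7 (rule 210): 00010100000
Gen 8 (rule 195): 11100001111
Gen 9 (rule 109): 10101101001
Gen 10 (rule 137): 00001000000
Gen 11 (rule 210): 00010100000
Gen 12 (rule 195): 11100001111
Gen 13 (rule 109): 10101101001

Answer: 6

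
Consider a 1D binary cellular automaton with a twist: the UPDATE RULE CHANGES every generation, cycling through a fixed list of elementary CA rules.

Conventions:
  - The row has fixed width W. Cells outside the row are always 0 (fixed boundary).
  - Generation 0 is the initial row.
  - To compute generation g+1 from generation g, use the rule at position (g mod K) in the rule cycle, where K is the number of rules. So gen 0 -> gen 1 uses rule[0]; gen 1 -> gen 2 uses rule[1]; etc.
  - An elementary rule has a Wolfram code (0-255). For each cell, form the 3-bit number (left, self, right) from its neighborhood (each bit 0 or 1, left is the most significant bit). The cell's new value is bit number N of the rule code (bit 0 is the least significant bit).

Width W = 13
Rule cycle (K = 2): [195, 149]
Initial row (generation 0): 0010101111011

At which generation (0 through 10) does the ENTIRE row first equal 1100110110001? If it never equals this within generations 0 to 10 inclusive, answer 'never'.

Answer: 10

Derivation:
Gen 0: 0010101111011
Gen 1 (rule 195): 1100000111001
Gen 2 (rule 149): 0011110010101
Gen 3 (rule 195): 1101110100000
Gen 4 (rule 149): 0000100111111
Gen 5 (rule 195): 1111001011111
Gen 6 (rule 149): 0110101001110
Gen 7 (rule 195): 1010000010110
Gen 8 (rule 149): 1011111010001
Gen 9 (rule 195): 0001111000110
Gen 10 (rule 149): 1100110110001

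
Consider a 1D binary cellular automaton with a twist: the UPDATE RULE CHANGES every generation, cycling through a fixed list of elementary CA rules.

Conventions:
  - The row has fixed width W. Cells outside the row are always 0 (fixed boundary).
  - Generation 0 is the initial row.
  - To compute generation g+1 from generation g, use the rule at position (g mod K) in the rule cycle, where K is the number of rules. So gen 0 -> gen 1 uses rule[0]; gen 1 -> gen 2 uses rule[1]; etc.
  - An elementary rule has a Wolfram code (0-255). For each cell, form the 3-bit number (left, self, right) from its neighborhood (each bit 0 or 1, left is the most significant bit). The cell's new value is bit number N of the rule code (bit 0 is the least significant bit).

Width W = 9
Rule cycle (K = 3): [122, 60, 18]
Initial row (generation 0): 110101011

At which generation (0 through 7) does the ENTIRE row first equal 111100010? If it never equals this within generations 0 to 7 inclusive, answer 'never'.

Gen 0: 110101011
Gen 1 (rule 122): 111010111
Gen 2 (rule 60): 100111100
Gen 3 (rule 18): 011000010
Gen 4 (rule 122): 111100101
Gen 5 (rule 60): 100010111
Gen 6 (rule 18): 010100000
Gen 7 (rule 122): 101010000

Answer: never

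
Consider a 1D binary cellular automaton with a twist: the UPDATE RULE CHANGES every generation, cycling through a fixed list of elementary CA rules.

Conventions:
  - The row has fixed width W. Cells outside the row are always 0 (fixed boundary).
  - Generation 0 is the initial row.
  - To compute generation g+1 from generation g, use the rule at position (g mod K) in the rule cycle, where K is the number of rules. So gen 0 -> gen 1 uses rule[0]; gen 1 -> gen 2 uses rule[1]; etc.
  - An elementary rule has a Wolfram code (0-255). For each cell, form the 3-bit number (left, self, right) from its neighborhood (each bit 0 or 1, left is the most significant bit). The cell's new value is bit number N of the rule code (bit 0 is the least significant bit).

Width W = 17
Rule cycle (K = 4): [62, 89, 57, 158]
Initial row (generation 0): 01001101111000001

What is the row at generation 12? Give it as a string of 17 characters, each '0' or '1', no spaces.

Answer: 11011101011001011

Derivation:
Gen 0: 01001101111000001
Gen 1 (rule 62): 11111011000100011
Gen 2 (rule 89): 10001011110011011
Gen 3 (rule 57): 01100110001010110
Gen 4 (rule 158): 11011101011010101
Gen 5 (rule 62): 10110011110111111
Gen 6 (rule 89): 00111010010100001
Gen 7 (rule 57): 10100101001011100
Gen 8 (rule 158): 10111101111011010
Gen 9 (rule 62): 11100011000110111
Gen 10 (rule 89): 10111011110110101
Gen 11 (rule 57): 01100110001101010
Gen 12 (rule 158): 11011101011001011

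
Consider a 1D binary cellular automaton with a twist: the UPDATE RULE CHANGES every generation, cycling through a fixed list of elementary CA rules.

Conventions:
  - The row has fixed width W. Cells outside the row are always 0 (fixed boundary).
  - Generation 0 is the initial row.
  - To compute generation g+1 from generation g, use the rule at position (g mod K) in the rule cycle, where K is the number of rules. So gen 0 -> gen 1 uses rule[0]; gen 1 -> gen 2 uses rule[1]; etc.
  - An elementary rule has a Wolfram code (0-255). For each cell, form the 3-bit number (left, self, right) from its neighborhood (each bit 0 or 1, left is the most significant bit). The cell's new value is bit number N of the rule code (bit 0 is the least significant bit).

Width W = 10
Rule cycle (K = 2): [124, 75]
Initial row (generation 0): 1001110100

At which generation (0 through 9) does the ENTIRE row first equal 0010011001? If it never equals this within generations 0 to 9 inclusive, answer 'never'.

Answer: never

Derivation:
Gen 0: 1001110100
Gen 1 (rule 124): 1101011110
Gen 2 (rule 75): 1100010010
Gen 3 (rule 124): 1110011011
Gen 4 (rule 75): 1010111011
Gen 5 (rule 124): 1111101111
Gen 6 (rule 75): 1000101001
Gen 7 (rule 124): 1100111101
Gen 8 (rule 75): 1101100100
Gen 9 (rule 124): 1111110110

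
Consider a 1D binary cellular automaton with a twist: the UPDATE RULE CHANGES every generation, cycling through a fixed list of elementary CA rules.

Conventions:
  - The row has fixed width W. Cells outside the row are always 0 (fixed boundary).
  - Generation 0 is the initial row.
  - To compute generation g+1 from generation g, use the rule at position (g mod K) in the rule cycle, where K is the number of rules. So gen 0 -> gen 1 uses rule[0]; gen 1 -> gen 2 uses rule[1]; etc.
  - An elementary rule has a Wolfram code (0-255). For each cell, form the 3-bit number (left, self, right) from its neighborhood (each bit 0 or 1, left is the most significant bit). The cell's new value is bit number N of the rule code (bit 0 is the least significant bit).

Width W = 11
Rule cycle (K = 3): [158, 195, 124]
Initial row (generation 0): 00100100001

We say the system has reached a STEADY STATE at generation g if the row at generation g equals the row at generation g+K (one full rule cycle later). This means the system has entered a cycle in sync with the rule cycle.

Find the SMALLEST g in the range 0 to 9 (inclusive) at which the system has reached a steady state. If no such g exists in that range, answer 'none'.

Gen 0: 00100100001
Gen 1 (rule 158): 01111110011
Gen 2 (rule 195): 10111110101
Gen 3 (rule 124): 11100011111
Gen 4 (rule 158): 11010111110
Gen 5 (rule 195): 01000011110
Gen 6 (rule 124): 01100010011
Gen 7 (rule 158): 11010111110
Gen 8 (rule 195): 01000011110
Gen 9 (rule 124): 01100010011
Gen 10 (rule 158): 11010111110
Gen 11 (rule 195): 01000011110
Gen 12 (rule 124): 01100010011

Answer: 4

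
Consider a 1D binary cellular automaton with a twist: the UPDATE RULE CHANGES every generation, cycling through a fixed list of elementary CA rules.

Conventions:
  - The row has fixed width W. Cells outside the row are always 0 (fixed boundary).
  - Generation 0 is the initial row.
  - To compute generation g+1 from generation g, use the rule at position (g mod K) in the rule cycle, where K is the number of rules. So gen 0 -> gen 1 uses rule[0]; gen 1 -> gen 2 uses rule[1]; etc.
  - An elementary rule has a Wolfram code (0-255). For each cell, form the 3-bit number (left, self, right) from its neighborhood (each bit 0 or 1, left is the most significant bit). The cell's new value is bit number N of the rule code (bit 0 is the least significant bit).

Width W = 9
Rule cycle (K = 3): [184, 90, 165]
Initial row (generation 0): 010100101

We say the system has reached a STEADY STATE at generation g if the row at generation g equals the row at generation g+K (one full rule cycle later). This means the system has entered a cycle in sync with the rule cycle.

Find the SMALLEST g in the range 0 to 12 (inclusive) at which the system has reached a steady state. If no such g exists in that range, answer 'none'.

Answer: 1

Derivation:
Gen 0: 010100101
Gen 1 (rule 184): 001010010
Gen 2 (rule 90): 010001101
Gen 3 (rule 165): 010100011
Gen 4 (rule 184): 001010010
Gen 5 (rule 90): 010001101
Gen 6 (rule 165): 010100011
Gen 7 (rule 184): 001010010
Gen 8 (rule 90): 010001101
Gen 9 (rule 165): 010100011
Gen 10 (rule 184): 001010010
Gen 11 (rule 90): 010001101
Gen 12 (rule 165): 010100011
Gen 13 (rule 184): 001010010
Gen 14 (rule 90): 010001101
Gen 15 (rule 165): 010100011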